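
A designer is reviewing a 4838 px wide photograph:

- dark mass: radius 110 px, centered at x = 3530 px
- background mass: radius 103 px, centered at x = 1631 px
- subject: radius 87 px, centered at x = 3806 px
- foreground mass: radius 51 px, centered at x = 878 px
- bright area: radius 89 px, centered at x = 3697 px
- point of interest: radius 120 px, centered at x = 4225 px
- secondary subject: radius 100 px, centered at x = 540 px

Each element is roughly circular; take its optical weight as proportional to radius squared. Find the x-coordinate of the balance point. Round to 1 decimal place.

Weights ∝ r²: dark mass 110² = 12100, background mass 103² = 10609, subject 87² = 7569, foreground mass 51² = 2601, bright area 89² = 7921, point of interest 120² = 14400, secondary subject 100² = 10000; Σw = 65200.
x: (12100·3530 + 10609·1631 + 7569·3806 + 2601·878 + 7921·3697 + 14400·4225 + 10000·540) / 65200 = 186631508 / 65200 ≈ 2862.45

x ≈ 2862.4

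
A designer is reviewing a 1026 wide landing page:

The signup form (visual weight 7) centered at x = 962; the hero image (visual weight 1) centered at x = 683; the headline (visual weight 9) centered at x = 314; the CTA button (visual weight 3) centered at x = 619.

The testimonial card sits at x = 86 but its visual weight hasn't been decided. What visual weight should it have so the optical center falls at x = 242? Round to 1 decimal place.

w ≈ 46.5

Fixed elements: Σw = 7 + 1 + 9 + 3 = 20, Σw·x = 7·962 + 1·683 + 9·314 + 3·619 = 12100.
Balance at x = 242 requires (12100 + w·86) / (20 + w) = 242.
So w = (242·20 − 12100)/(86 − 242) = -7260/-156 ≈ 46.54.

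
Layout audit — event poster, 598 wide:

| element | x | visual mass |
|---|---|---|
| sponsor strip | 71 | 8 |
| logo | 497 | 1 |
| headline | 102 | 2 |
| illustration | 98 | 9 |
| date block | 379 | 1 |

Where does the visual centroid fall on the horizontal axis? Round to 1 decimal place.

x ≈ 120.5

Total weight = 8 + 1 + 2 + 9 + 1 = 21.
x: (8·71 + 1·497 + 2·102 + 9·98 + 1·379) / 21 = 2530 / 21 ≈ 120.48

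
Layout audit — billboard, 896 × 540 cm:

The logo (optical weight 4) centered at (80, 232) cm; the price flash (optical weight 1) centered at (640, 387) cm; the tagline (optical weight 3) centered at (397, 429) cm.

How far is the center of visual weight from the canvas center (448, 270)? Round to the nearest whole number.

≈ 187 cm

Total weight = 4 + 1 + 3 = 8.
x-moment: 4·80 + 1·640 + 3·397 = 2151; centroid 2151/8 ≈ 268.88.
y-moment: 4·232 + 1·387 + 3·429 = 2602; centroid 2602/8 ≈ 325.25.
From (448, 270): dx = -179.12, dy = 55.25, so the distance is √(dx²+dy²) ≈ 187.45.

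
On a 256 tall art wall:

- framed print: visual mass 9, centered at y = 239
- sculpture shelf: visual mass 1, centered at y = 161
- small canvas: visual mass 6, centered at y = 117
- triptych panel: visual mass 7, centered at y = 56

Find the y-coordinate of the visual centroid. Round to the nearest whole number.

y ≈ 148

Total weight = 9 + 1 + 6 + 7 = 23.
Σw·y = 9·239 + 1·161 + 6·117 + 7·56 = 3406, so ȳ = 3406/23 ≈ 148.09.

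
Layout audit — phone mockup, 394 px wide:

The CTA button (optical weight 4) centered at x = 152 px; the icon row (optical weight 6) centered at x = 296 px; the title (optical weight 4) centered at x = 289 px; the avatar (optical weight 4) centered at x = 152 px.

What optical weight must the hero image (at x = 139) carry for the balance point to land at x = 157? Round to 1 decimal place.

w ≈ 73.4

Known weights sum to 4 + 6 + 4 + 4 = 18; their moment is 4·152 + 6·296 + 4·289 + 4·152 = 4148.
Set Σw·x/Σw = 157: (4148 + 139w) = 157·(18 + w).
Rearranging, w·(139 − 157) = 157·18 − 4148 = -1322, so w ≈ -1322/-18 = 73.44.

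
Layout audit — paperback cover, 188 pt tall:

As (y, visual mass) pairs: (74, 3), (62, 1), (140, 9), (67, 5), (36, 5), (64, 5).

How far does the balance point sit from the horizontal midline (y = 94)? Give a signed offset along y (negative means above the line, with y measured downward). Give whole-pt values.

Weights sum to 3 + 1 + 9 + 5 + 5 + 5 = 28.
y: moment 2379 / weight 28 ≈ 84.96
Offset from y = 94: 84.96 − 94 ≈ -9.04.

≈ -9 pt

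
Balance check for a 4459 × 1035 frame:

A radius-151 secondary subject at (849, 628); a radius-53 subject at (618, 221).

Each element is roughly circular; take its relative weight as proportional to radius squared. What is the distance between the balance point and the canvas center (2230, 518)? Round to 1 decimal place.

≈ 1407.9

r² weights: secondary subject 151² = 22801, subject 53² = 2809. Total = 25610.
x: (22801·849 + 2809·618) / 25610 = 21094011 / 25610 ≈ 823.66
y: (22801·628 + 2809·221) / 25610 = 14939817 / 25610 ≈ 583.36
Relative to (2230, 518): Δ = (-1406.34, 65.36); |Δ| = √(-1406.34² + 65.36²) ≈ 1407.85.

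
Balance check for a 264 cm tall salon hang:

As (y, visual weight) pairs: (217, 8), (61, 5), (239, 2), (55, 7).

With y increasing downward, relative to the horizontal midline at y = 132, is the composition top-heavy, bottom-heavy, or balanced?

balanced

Total weight = 8 + 5 + 2 + 7 = 22.
y: (8·217 + 5·61 + 2·239 + 7·55) / 22 = 2904 / 22 ≈ 132.00
132.00 = 132 exactly: balanced.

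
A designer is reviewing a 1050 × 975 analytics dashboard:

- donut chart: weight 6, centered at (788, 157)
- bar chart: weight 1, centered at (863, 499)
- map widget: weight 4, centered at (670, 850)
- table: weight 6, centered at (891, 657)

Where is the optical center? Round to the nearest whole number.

(801, 517)

Σw = 6 + 1 + 4 + 6 = 17.
x-moment: 6·788 + 1·863 + 4·670 + 6·891 = 13617; centroid 13617/17 ≈ 801.00.
y-moment: 6·157 + 1·499 + 4·850 + 6·657 = 8783; centroid 8783/17 ≈ 516.65.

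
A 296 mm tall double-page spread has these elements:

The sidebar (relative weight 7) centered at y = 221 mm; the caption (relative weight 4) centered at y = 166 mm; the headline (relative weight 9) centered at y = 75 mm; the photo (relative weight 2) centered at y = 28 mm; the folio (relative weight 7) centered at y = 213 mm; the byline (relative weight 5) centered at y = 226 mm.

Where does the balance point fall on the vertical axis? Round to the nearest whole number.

Weights sum to 7 + 4 + 9 + 2 + 7 + 5 = 34.
Σw·y = 5563; ȳ = 5563/34 ≈ 163.62.

y ≈ 164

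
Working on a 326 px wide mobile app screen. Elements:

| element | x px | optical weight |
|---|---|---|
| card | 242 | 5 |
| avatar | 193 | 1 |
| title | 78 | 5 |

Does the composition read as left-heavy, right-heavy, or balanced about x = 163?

Weights sum to 5 + 1 + 5 = 11.
x: (5·242 + 1·193 + 5·78) / 11 = 1793 / 11 ≈ 163.00
The centroid 163.00 matches the midline at 163, so the layout is balanced.

balanced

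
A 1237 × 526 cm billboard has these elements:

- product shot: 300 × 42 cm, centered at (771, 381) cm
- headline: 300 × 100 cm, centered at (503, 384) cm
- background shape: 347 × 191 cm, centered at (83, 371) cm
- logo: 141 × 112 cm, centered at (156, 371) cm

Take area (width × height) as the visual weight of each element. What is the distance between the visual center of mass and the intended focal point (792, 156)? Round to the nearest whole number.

≈ 573 cm

Areas → weights: product shot 300·42 = 12600, headline 300·100 = 30000, background shape 347·191 = 66277, logo 141·112 = 15792; Σw = 124669.
x-moment: 12600·771 + 30000·503 + 66277·83 + 15792·156 = 32769143; centroid 32769143/124669 ≈ 262.85.
y-moment: 12600·381 + 30000·384 + 66277·371 + 15792·371 = 46768199; centroid 46768199/124669 ≈ 375.14.
Relative to (792, 156): Δ = (-529.15, 219.14); |Δ| = √(-529.15² + 219.14²) ≈ 572.73.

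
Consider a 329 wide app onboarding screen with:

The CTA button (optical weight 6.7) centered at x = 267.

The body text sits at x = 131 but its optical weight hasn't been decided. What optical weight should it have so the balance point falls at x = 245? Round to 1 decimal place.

Known: weight 6.7 with moment 6.7·267 = 1788.9.
Set Σw·x/Σw = 245: (1788.9 + 131w) = 245·(6.7 + w).
Rearranging, w·(131 − 245) = 245·6.7 − 1788.9 = -147.4, so w ≈ -147.4/-114 = 1.29.

w ≈ 1.3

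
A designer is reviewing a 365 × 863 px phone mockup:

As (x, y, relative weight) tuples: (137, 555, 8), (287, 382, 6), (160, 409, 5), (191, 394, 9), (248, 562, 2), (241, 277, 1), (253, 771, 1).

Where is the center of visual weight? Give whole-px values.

Σw = 8 + 6 + 5 + 9 + 2 + 1 + 1 = 32.
x: (8·137 + 6·287 + 5·160 + 9·191 + 2·248 + 1·241 + 1·253) / 32 = 6327 / 32 ≈ 197.72
y: (8·555 + 6·382 + 5·409 + 9·394 + 2·562 + 1·277 + 1·771) / 32 = 14495 / 32 ≈ 452.97

(198, 453)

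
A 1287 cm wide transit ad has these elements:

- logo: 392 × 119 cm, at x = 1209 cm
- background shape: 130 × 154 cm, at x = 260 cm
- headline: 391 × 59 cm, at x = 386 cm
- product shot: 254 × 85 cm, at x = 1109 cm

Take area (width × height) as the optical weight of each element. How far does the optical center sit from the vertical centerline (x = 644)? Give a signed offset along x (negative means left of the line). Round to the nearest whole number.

Taking area as weight: logo 392·119 = 46648, background shape 130·154 = 20020, headline 391·59 = 23069, product shot 254·85 = 21590. Sum 111327.
x: (46648·1209 + 20020·260 + 23069·386 + 21590·1109) / 111327 = 94450576 / 111327 ≈ 848.41
Offset from x = 644: 848.41 − 644 ≈ 204.41.

≈ 204 cm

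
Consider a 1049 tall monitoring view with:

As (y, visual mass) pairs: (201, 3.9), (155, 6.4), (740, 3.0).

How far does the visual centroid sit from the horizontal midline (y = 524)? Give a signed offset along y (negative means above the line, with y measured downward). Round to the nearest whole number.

Total weight = 3.9 + 6.4 + 3.0 = 13.3.
y: (3.9·201 + 6.4·155 + 3.0·740) / 13.3 = 3995.9 / 13.3 ≈ 300.44
Against y = 524, that's 300.44 − 524 = -223.56.

≈ -224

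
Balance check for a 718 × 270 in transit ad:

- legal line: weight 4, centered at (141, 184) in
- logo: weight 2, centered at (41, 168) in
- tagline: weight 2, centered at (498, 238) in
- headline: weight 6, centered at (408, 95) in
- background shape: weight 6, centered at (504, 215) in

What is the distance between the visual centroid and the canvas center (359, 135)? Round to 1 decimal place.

≈ 35.6 in

Σw = 4 + 2 + 2 + 6 + 6 = 20.
x: (4·141 + 2·41 + 2·498 + 6·408 + 6·504) / 20 = 7114 / 20 ≈ 355.70
y: (4·184 + 2·168 + 2·238 + 6·95 + 6·215) / 20 = 3408 / 20 ≈ 170.40
Relative to (359, 135): Δ = (-3.30, 35.40); |Δ| = √(-3.30² + 35.40²) ≈ 35.55.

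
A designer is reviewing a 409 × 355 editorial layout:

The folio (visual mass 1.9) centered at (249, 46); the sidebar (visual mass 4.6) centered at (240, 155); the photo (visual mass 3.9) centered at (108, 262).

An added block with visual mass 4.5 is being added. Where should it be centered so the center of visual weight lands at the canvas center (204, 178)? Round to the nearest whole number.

After adding the added block, total weight = 1.9 + 4.6 + 3.9 + 4.5 = 14.9.
x: target moment 14.9×204 = 3039.6; current 1.9·249 + 4.6·240 + 3.9·108 = 1998.3; the added block supplies 1041.3, so x = 1041.3/4.5 ≈ 231.40.
y: target moment 14.9×178 = 2652.2; current 1.9·46 + 4.6·155 + 3.9·262 = 1822.2; the added block supplies 830.0, so y = 830.0/4.5 ≈ 184.44.

(231, 184)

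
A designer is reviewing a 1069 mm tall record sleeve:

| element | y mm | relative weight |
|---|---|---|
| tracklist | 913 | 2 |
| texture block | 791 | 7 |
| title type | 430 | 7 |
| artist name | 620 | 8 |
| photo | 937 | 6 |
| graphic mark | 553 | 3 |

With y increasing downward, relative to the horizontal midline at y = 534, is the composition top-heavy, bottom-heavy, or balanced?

Σw = 2 + 7 + 7 + 8 + 6 + 3 = 33.
y: (2·913 + 7·791 + 7·430 + 8·620 + 6·937 + 3·553) / 33 = 22614 / 33 ≈ 685.27
685.3 vs midline 534 → bottom-heavy.

bottom-heavy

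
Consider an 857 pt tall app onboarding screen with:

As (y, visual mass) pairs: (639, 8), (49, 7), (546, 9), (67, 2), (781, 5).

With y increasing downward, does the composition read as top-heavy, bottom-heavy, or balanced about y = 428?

bottom-heavy

Weights sum to 8 + 7 + 9 + 2 + 5 = 31.
y-moment: 8·639 + 7·49 + 9·546 + 2·67 + 5·781 = 14408; centroid 14408/31 ≈ 464.77.
464.8 vs midline 428 → bottom-heavy.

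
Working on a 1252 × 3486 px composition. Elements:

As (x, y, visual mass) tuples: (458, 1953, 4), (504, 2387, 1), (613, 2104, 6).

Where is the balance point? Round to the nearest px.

(547, 2075)

Σw = 4 + 1 + 6 = 11.
x: (4·458 + 1·504 + 6·613) / 11 = 6014 / 11 ≈ 546.73
y: (4·1953 + 1·2387 + 6·2104) / 11 = 22823 / 11 ≈ 2074.82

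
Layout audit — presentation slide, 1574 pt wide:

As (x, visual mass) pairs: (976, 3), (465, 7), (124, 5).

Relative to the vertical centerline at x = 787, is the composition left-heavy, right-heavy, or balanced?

Σw = 3 + 7 + 5 = 15.
Σw·x = 3·976 + 7·465 + 5·124 = 6803, so x̄ = 6803/15 ≈ 453.53.
453.5 vs midline 787 → left-heavy.

left-heavy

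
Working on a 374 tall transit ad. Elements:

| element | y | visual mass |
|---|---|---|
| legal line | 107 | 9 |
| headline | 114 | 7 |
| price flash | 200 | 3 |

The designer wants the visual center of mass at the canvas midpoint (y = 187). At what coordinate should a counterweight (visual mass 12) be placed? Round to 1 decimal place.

New total weight: (9 + 7 + 3) + 12 = 31.
y: need Σw·y = 31·187 = 5797. Existing = 9·107 + 7·114 + 3·200 = 2361. Remainder 3436 / 12 ≈ 286.33.

y ≈ 286.3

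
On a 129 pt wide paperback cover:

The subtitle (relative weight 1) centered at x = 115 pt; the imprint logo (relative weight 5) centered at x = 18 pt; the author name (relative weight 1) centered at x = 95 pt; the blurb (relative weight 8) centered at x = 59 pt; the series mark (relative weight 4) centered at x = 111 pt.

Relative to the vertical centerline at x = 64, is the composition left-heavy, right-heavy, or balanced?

Weights sum to 1 + 5 + 1 + 8 + 4 = 19.
x: (1·115 + 5·18 + 1·95 + 8·59 + 4·111) / 19 = 1216 / 19 ≈ 64.00
64.00 = 64 exactly: balanced.

balanced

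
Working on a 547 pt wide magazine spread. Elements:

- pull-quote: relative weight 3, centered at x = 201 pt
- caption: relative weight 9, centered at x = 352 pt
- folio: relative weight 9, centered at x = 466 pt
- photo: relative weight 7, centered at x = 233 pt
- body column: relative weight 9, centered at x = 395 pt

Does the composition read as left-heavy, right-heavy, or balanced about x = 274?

Σw = 3 + 9 + 9 + 7 + 9 = 37.
x-moment: 3·201 + 9·352 + 9·466 + 7·233 + 9·395 = 13151; centroid 13151/37 ≈ 355.43.
355.4 lies right of the midline 274, so the layout is right-heavy.

right-heavy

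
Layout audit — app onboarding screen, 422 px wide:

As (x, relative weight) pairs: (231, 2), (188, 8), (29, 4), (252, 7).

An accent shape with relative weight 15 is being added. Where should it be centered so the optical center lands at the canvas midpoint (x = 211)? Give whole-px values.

New total weight: (2 + 8 + 4 + 7) + 15 = 36.
x: need Σw·x = 36·211 = 7596. Existing = 2·231 + 8·188 + 4·29 + 7·252 = 3846. Remainder 3750 / 15 ≈ 250.00.

x ≈ 250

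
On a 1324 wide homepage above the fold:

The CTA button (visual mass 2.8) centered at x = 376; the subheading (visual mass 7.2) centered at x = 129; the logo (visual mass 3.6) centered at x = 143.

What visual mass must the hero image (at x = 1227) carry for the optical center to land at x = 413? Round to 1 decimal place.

Fixed elements: Σw = 2.8 + 7.2 + 3.6 = 13.6, Σw·x = 2.8·376 + 7.2·129 + 3.6·143 = 2496.4.
For the centroid to hit 413: (2496.4 + w·1227) / (13.6 + w) = 413.
Solving: w = (413·13.6 − 2496.4) / (1227 − 413) = 3120.4 / 814 ≈ 3.83.

w ≈ 3.8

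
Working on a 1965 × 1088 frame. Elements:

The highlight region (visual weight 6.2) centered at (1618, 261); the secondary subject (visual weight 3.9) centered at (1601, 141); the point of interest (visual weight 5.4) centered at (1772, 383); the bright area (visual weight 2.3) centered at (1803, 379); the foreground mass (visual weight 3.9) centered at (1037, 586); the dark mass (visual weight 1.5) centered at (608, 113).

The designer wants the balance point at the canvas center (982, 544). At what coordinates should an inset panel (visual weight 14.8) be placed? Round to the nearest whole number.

(160, 886)

With the inset panel, Σw becomes 6.2 + 3.9 + 5.4 + 2.3 + 3.9 + 1.5 + 14.8 = 38.0.
x: need Σw·x = 38.0·982 = 37316.0. Existing = 6.2·1618 + 3.9·1601 + 5.4·1772 + 2.3·1803 + 3.9·1037 + 1.5·608 = 34947.5. Remainder 2368.5 / 14.8 ≈ 160.03.
y: need Σw·y = 38.0·544 = 20672.0. Existing = 6.2·261 + 3.9·141 + 5.4·383 + 2.3·379 + 3.9·586 + 1.5·113 = 7562.9. Remainder 13109.1 / 14.8 ≈ 885.75.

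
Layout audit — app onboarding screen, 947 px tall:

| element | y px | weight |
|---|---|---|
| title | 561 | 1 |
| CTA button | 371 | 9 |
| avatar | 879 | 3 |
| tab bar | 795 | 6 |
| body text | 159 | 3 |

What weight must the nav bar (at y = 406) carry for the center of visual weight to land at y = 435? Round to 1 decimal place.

Known weights sum to 1 + 9 + 3 + 6 + 3 = 22; their moment is 1·561 + 9·371 + 3·879 + 6·795 + 3·159 = 11784.
Balance at y = 435 requires (11784 + w·406) / (22 + w) = 435.
Solving: w = (435·22 − 11784) / (406 − 435) = -2214 / -29 ≈ 76.34.

w ≈ 76.3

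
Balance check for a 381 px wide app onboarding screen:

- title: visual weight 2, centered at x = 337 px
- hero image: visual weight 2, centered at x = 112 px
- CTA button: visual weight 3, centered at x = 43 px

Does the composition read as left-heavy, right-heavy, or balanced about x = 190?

Total weight = 2 + 2 + 3 = 7.
Σw·x = 2·337 + 2·112 + 3·43 = 1027, so x̄ = 1027/7 ≈ 146.71.
146.7 lies left of the midline 190, so the layout is left-heavy.

left-heavy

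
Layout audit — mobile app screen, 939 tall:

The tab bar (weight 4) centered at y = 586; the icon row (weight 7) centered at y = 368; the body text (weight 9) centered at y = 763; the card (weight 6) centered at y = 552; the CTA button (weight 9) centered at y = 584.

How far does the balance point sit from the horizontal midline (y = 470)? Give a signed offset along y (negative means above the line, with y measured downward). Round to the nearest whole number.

≈ 112

Total weight = 4 + 7 + 9 + 6 + 9 = 35.
y-moment: 4·586 + 7·368 + 9·763 + 6·552 + 9·584 = 20355; centroid 20355/35 ≈ 581.57.
Against y = 470, that's 581.57 − 470 = 111.57.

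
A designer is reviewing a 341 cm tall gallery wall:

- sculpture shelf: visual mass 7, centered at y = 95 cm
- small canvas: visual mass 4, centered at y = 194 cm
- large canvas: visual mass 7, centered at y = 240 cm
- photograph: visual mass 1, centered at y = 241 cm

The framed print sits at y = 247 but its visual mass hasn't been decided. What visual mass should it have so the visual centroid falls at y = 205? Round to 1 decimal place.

Known weights sum to 7 + 4 + 7 + 1 = 19; their moment is 7·95 + 4·194 + 7·240 + 1·241 = 3362.
For the centroid to hit 205: (3362 + w·247) / (19 + w) = 205.
Rearranging, w·(247 − 205) = 205·19 − 3362 = 533, so w ≈ 533/42 = 12.69.

w ≈ 12.7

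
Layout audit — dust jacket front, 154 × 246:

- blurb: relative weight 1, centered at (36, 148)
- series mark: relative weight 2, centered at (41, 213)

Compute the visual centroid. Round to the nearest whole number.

(39, 191)

Total weight = 1 + 2 = 3.
Σw·x = 1·36 + 2·41 = 118, so x̄ = 118/3 ≈ 39.33.
Σw·y = 1·148 + 2·213 = 574, so ȳ = 574/3 ≈ 191.33.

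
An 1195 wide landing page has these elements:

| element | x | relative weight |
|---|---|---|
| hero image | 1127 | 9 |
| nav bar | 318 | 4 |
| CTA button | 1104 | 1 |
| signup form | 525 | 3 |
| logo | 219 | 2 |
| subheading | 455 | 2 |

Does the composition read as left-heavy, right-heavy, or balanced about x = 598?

Weights sum to 9 + 4 + 1 + 3 + 2 + 2 = 21.
Σw·x = 9·1127 + 4·318 + 1·1104 + 3·525 + 2·219 + 2·455 = 15442, so x̄ = 15442/21 ≈ 735.33.
735.3 lies right of the midline 598, so the layout is right-heavy.

right-heavy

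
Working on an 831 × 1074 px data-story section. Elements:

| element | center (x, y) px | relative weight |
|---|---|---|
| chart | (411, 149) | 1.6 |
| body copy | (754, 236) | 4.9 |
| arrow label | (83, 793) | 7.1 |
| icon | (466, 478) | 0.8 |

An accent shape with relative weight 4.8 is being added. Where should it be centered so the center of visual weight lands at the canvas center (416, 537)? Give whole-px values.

After adding the accent shape, total weight = 1.6 + 4.9 + 7.1 + 0.8 + 4.8 = 19.2.
Along x: (5314.3 + 4.8·x) / 19.2 = 416 (existing moment 1.6·411 + 4.9·754 + 7.1·83 + 0.8·466 = 5314.3) ⇒ x = (7987.2 − 5314.3) / 4.8 ≈ 556.85.
Along y: (7407.5 + 4.8·y) / 19.2 = 537 (existing moment 1.6·149 + 4.9·236 + 7.1·793 + 0.8·478 = 7407.5) ⇒ y = (10310.4 − 7407.5) / 4.8 ≈ 604.77.

(557, 605)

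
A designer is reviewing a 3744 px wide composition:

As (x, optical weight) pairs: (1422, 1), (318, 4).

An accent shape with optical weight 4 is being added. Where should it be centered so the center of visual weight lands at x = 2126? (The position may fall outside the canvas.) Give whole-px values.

x ≈ 4110

New total weight: (1 + 4) + 4 = 9.
x: target moment 9×2126 = 19134; current 1·1422 + 4·318 = 2694; the accent shape supplies 16440, so x = 16440/4 ≈ 4110.00.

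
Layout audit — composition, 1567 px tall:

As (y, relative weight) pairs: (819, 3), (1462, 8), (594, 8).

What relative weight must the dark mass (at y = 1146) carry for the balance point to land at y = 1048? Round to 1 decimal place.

w ≈ 10.3

Known weights sum to 3 + 8 + 8 = 19; their moment is 3·819 + 8·1462 + 8·594 = 18905.
Balance at y = 1048 requires (18905 + w·1146) / (19 + w) = 1048.
So w = (1048·19 − 18905)/(1146 − 1048) = 1007/98 ≈ 10.28.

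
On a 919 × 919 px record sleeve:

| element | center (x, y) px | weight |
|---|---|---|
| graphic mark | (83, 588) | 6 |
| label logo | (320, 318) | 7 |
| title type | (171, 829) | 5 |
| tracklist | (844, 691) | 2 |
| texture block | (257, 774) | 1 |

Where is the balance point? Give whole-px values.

(264, 574)

Total weight = 6 + 7 + 5 + 2 + 1 = 21.
Σw·x = 6·83 + 7·320 + 5·171 + 2·844 + 1·257 = 5538, so x̄ = 5538/21 ≈ 263.71.
Σw·y = 6·588 + 7·318 + 5·829 + 2·691 + 1·774 = 12055, so ȳ = 12055/21 ≈ 574.05.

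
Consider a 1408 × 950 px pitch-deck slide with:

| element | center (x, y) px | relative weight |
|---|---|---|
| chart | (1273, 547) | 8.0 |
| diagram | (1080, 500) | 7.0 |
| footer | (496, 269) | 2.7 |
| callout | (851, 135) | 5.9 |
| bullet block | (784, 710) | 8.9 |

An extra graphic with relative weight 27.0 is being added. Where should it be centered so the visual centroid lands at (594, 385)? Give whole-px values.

With the extra graphic, Σw becomes 8.0 + 7.0 + 2.7 + 5.9 + 8.9 + 27.0 = 59.5.
x: target moment 59.5×594 = 35343.0; current 8.0·1273 + 7.0·1080 + 2.7·496 + 5.9·851 + 8.9·784 = 31081.7; the extra graphic supplies 4261.3, so x = 4261.3/27.0 ≈ 157.83.
y: target moment 59.5×385 = 22907.5; current 8.0·547 + 7.0·500 + 2.7·269 + 5.9·135 + 8.9·710 = 15717.8; the extra graphic supplies 7189.7, so y = 7189.7/27.0 ≈ 266.29.

(158, 266)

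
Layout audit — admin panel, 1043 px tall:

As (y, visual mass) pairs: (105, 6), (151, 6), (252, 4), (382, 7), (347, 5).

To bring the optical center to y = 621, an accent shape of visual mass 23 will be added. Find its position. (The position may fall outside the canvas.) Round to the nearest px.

New total weight: (6 + 6 + 4 + 7 + 5) + 23 = 51.
y: need Σw·y = 51·621 = 31671. Existing = 6·105 + 6·151 + 4·252 + 7·382 + 5·347 = 6953. Remainder 24718 / 23 ≈ 1074.70.

y ≈ 1075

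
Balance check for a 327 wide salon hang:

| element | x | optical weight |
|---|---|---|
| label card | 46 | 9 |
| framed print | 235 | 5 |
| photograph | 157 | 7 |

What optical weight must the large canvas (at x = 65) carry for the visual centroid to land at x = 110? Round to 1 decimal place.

Existing Σw = 21 (9 + 5 + 7); existing moment 9·46 + 5·235 + 7·157 = 2688.
For the centroid to hit 110: (2688 + w·65) / (21 + w) = 110.
So w = (110·21 − 2688)/(65 − 110) = -378/-45 ≈ 8.40.

w ≈ 8.4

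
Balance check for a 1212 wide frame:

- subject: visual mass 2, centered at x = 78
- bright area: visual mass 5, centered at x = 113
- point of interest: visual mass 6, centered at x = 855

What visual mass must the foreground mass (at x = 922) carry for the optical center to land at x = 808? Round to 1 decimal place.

Fixed elements: Σw = 2 + 5 + 6 = 13, Σw·x = 2·78 + 5·113 + 6·855 = 5851.
For the centroid to hit 808: (5851 + w·922) / (13 + w) = 808.
So w = (808·13 − 5851)/(922 − 808) = 4653/114 ≈ 40.82.

w ≈ 40.8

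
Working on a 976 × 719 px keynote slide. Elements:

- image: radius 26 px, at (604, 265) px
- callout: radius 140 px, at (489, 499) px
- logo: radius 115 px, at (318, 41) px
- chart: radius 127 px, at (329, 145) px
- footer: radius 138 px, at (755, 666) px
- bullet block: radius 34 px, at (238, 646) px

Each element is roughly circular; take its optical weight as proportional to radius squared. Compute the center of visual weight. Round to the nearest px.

(489, 376)

r² weights: image 26² = 676, callout 140² = 19600, logo 115² = 13225, chart 127² = 16129, footer 138² = 19044, bullet block 34² = 1156. Total = 69830.
x: (676·604 + 19600·489 + 13225·318 + 16129·329 + 19044·755 + 1156·238) / 69830 = 34158043 / 69830 ≈ 489.16
y: (676·265 + 19600·499 + 13225·41 + 16129·145 + 19044·666 + 1156·646) / 69830 = 26270550 / 69830 ≈ 376.21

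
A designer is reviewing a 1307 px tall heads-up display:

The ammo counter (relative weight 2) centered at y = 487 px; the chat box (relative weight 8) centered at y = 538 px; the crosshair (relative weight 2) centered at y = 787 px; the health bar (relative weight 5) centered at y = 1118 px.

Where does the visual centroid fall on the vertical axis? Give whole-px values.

y ≈ 732

Σw = 2 + 8 + 2 + 5 = 17.
y: (2·487 + 8·538 + 2·787 + 5·1118) / 17 = 12442 / 17 ≈ 731.88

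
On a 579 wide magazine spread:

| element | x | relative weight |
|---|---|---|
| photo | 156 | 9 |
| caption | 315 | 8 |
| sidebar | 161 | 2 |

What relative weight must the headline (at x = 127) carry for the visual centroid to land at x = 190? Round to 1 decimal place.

w ≈ 10.1

Fixed elements: Σw = 9 + 8 + 2 = 19, Σw·x = 9·156 + 8·315 + 2·161 = 4246.
Balance at x = 190 requires (4246 + w·127) / (19 + w) = 190.
Rearranging, w·(127 − 190) = 190·19 − 4246 = -636, so w ≈ -636/-63 = 10.10.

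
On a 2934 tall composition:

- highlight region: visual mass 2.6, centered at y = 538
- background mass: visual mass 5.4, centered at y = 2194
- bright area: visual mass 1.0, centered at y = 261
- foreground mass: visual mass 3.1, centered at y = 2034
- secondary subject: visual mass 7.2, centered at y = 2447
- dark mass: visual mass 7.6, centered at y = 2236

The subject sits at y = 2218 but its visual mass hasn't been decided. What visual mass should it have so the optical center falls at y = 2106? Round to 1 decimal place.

w ≈ 19.9

Existing Σw = 26.9 (2.6 + 5.4 + 1.0 + 3.1 + 7.2 + 7.6); existing moment 2.6·538 + 5.4·2194 + 1.0·261 + 3.1·2034 + 7.2·2447 + 7.6·2236 = 54424.8.
For the centroid to hit 2106: (54424.8 + w·2218) / (26.9 + w) = 2106.
Solving: w = (2106·26.9 − 54424.8) / (2218 − 2106) = 2226.6 / 112 ≈ 19.88.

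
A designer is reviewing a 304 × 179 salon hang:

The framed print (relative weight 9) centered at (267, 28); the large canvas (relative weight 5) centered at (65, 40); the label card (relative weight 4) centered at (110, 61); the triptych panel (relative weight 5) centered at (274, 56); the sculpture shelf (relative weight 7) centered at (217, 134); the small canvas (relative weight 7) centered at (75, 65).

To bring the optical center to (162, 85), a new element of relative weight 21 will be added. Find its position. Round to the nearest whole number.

(134, 122)

After adding the new element, total weight = 9 + 5 + 4 + 5 + 7 + 7 + 21 = 58.
x: target moment 58×162 = 9396; current 9·267 + 5·65 + 4·110 + 5·274 + 7·217 + 7·75 = 6582; the new element supplies 2814, so x = 2814/21 ≈ 134.00.
y: target moment 58×85 = 4930; current 9·28 + 5·40 + 4·61 + 5·56 + 7·134 + 7·65 = 2369; the new element supplies 2561, so y = 2561/21 ≈ 121.95.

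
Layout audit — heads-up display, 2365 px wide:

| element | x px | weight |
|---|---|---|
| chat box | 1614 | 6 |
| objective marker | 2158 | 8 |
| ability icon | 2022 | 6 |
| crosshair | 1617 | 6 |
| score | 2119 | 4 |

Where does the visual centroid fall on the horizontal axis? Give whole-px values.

x ≈ 1909

Total weight = 6 + 8 + 6 + 6 + 4 = 30.
x-moment: 6·1614 + 8·2158 + 6·2022 + 6·1617 + 4·2119 = 57258; centroid 57258/30 ≈ 1908.60.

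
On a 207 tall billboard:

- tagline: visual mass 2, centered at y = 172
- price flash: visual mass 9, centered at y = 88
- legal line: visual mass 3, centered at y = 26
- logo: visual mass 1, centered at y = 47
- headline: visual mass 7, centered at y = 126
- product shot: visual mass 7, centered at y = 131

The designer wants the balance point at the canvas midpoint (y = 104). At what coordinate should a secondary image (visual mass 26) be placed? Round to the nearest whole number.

With the secondary image, Σw becomes 2 + 9 + 3 + 1 + 7 + 7 + 26 = 55.
y: need Σw·y = 55·104 = 5720. Existing = 2·172 + 9·88 + 3·26 + 1·47 + 7·126 + 7·131 = 3060. Remainder 2660 / 26 ≈ 102.31.

y ≈ 102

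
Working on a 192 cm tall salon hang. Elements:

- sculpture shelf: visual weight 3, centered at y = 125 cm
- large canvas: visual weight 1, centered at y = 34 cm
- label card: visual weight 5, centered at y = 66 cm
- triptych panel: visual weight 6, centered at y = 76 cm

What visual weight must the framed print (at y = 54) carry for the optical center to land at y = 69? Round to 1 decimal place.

w ≈ 10.7

Known weights sum to 3 + 1 + 5 + 6 = 15; their moment is 3·125 + 1·34 + 5·66 + 6·76 = 1195.
Set Σw·y/Σw = 69: (1195 + 54w) = 69·(15 + w).
Solving: w = (69·15 − 1195) / (54 − 69) = -160 / -15 ≈ 10.67.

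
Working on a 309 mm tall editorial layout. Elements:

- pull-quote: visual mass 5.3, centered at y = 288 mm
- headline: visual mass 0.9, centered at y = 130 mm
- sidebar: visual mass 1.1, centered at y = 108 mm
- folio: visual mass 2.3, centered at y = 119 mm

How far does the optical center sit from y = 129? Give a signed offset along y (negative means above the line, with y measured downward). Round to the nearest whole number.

Total weight = 5.3 + 0.9 + 1.1 + 2.3 = 9.6.
y-moment: 5.3·288 + 0.9·130 + 1.1·108 + 2.3·119 = 2035.9; centroid 2035.9/9.6 ≈ 212.07.
Offset from y = 129: 212.07 − 129 ≈ 83.07.

≈ 83 mm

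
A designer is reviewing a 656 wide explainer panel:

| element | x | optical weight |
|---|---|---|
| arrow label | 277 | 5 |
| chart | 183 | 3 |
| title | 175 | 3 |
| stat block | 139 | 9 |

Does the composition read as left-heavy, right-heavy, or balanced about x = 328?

left-heavy

Σw = 5 + 3 + 3 + 9 = 20.
Σw·x = 5·277 + 3·183 + 3·175 + 9·139 = 3710, so x̄ = 3710/20 ≈ 185.50.
185.5 vs midline 328 → left-heavy.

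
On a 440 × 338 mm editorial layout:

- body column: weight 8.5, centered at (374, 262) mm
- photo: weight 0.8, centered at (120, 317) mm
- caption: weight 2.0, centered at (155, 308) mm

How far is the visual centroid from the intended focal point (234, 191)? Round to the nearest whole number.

Weights sum to 8.5 + 0.8 + 2.0 = 11.3.
x-moment: 8.5·374 + 0.8·120 + 2.0·155 = 3585.0; centroid 3585.0/11.3 ≈ 317.26.
y-moment: 8.5·262 + 0.8·317 + 2.0·308 = 3096.6; centroid 3096.6/11.3 ≈ 274.04.
Relative to (234, 191): Δ = (83.26, 83.04); |Δ| = √(83.26² + 83.04²) ≈ 117.59.

≈ 118 mm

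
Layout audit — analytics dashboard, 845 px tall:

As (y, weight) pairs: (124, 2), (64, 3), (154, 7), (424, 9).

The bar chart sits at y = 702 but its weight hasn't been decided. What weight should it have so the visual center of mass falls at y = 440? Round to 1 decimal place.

Existing Σw = 21 (2 + 3 + 7 + 9); existing moment 2·124 + 3·64 + 7·154 + 9·424 = 5334.
Balance at y = 440 requires (5334 + w·702) / (21 + w) = 440.
So w = (440·21 − 5334)/(702 − 440) = 3906/262 ≈ 14.91.

w ≈ 14.9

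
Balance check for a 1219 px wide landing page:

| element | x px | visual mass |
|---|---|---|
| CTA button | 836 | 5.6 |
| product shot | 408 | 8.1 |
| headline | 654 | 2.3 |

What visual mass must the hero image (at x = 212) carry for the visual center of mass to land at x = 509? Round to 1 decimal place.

w ≈ 4.5

Fixed elements: Σw = 5.6 + 8.1 + 2.3 = 16.0, Σw·x = 5.6·836 + 8.1·408 + 2.3·654 = 9490.6.
Set Σw·x/Σw = 509: (9490.6 + 212w) = 509·(16.0 + w).
Rearranging, w·(212 − 509) = 509·16.0 − 9490.6 = -1346.6, so w ≈ -1346.6/-297 = 4.53.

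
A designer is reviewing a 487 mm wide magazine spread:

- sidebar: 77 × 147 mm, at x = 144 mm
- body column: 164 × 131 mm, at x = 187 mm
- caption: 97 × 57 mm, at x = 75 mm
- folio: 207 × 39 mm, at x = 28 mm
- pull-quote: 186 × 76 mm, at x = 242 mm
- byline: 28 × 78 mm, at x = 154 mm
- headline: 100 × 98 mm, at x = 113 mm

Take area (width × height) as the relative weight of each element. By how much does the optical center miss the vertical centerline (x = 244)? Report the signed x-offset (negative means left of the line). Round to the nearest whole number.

Areas: sidebar 77·147 = 11319, body column 164·131 = 21484, caption 97·57 = 5529, folio 207·39 = 8073, pull-quote 186·76 = 14136, byline 28·78 = 2184, headline 100·98 = 9800. Total weight = 72525.
Σw·x = 11319·144 + 21484·187 + 5529·75 + 8073·28 + 14136·242 + 2184·154 + 9800·113 = 11152811, so x̄ = 11152811/72525 ≈ 153.78.
Offset from x = 244: 153.78 − 244 ≈ -90.22.

≈ -90 mm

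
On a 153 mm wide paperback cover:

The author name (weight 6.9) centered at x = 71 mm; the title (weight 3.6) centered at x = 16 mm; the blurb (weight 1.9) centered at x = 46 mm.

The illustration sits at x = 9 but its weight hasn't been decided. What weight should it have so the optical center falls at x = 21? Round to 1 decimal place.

w ≈ 31.2

Known weights sum to 6.9 + 3.6 + 1.9 = 12.4; their moment is 6.9·71 + 3.6·16 + 1.9·46 = 634.9.
For the centroid to hit 21: (634.9 + w·9) / (12.4 + w) = 21.
Solving: w = (21·12.4 − 634.9) / (9 − 21) = -374.5 / -12 ≈ 31.21.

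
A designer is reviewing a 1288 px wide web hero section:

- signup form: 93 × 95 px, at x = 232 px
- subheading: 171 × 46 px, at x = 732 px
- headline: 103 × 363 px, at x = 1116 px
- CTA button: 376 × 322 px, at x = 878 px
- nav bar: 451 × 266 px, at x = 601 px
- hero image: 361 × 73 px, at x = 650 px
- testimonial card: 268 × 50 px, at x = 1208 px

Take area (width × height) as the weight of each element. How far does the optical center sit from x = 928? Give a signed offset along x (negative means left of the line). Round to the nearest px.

≈ -148 px

Areas → weights: signup form 93·95 = 8835, subheading 171·46 = 7866, headline 103·363 = 37389, CTA button 376·322 = 121072, nav bar 451·266 = 119966, hero image 361·73 = 26353, testimonial card 268·50 = 13400; Σw = 334881.
x: moment 261251188 / weight 334881 ≈ 780.13
Difference: 780.13 − 928 ≈ -147.87.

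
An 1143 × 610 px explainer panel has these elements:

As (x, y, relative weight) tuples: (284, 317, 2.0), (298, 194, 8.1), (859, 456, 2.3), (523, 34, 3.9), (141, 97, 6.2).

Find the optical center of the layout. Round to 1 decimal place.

Σw = 2.0 + 8.1 + 2.3 + 3.9 + 6.2 = 22.5.
Σw·x = 2.0·284 + 8.1·298 + 2.3·859 + 3.9·523 + 6.2·141 = 7871.4, so x̄ = 7871.4/22.5 ≈ 349.84.
Σw·y = 2.0·317 + 8.1·194 + 2.3·456 + 3.9·34 + 6.2·97 = 3988.2, so ȳ = 3988.2/22.5 ≈ 177.25.

(349.8, 177.3)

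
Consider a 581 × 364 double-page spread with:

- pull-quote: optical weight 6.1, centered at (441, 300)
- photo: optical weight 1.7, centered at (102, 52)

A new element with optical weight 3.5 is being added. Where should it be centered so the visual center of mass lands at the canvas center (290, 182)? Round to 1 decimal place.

With the new element, Σw becomes 6.1 + 1.7 + 3.5 = 11.3.
x: target moment 11.3×290 = 3277.0; current 6.1·441 + 1.7·102 = 2863.5; the new element supplies 413.5, so x = 413.5/3.5 ≈ 118.14.
y: target moment 11.3×182 = 2056.6; current 6.1·300 + 1.7·52 = 1918.4; the new element supplies 138.2, so y = 138.2/3.5 ≈ 39.49.

(118.1, 39.5)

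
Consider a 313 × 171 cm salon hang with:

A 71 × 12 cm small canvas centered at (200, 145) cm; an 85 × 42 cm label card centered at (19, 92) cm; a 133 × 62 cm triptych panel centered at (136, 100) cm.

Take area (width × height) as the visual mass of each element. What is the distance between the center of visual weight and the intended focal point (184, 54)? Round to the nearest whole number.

Areas → weights: small canvas 71·12 = 852, label card 85·42 = 3570, triptych panel 133·62 = 8246; Σw = 12668.
x-moment: 852·200 + 3570·19 + 8246·136 = 1359686; centroid 1359686/12668 ≈ 107.33.
y-moment: 852·145 + 3570·92 + 8246·100 = 1276580; centroid 1276580/12668 ≈ 100.77.
Relative to (184, 54): Δ = (-76.67, 46.77); |Δ| = √(-76.67² + 46.77²) ≈ 89.81.

≈ 90 cm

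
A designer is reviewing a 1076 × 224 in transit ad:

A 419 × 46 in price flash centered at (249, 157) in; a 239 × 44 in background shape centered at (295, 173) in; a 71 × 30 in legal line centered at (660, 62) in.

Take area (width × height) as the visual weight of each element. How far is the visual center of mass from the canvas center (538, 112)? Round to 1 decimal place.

Areas → weights: price flash 419·46 = 19274, background shape 239·44 = 10516, legal line 71·30 = 2130; Σw = 31920.
x-moment: 19274·249 + 10516·295 + 2130·660 = 9307246; centroid 9307246/31920 ≈ 291.58.
y-moment: 19274·157 + 10516·173 + 2130·62 = 4977346; centroid 4977346/31920 ≈ 155.93.
From (538, 112): dx = -246.42, dy = 43.93, so the distance is √(dx²+dy²) ≈ 250.31.

≈ 250.3 in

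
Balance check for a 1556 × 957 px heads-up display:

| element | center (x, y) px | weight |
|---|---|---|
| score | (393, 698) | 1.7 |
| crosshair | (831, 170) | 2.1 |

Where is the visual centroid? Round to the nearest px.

(635, 406)

Total weight = 1.7 + 2.1 = 3.8.
Σw·x = 1.7·393 + 2.1·831 = 2413.2, so x̄ = 2413.2/3.8 ≈ 635.05.
Σw·y = 1.7·698 + 2.1·170 = 1543.6, so ȳ = 1543.6/3.8 ≈ 406.21.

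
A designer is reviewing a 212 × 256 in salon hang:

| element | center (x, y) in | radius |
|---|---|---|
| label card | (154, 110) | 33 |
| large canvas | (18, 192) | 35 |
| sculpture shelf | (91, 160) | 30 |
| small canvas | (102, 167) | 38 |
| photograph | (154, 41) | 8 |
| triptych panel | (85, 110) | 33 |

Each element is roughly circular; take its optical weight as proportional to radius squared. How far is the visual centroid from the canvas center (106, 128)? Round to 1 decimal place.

Weights ∝ r²: label card 33² = 1089, large canvas 35² = 1225, sculpture shelf 30² = 900, small canvas 38² = 1444, photograph 8² = 64, triptych panel 33² = 1089; Σw = 5811.
x-moment: 1089·154 + 1225·18 + 900·91 + 1444·102 + 64·154 + 1089·85 = 521365; centroid 521365/5811 ≈ 89.72.
y-moment: 1089·110 + 1225·192 + 900·160 + 1444·167 + 64·41 + 1089·110 = 862552; centroid 862552/5811 ≈ 148.43.
From (106, 128): dx = -16.28, dy = 20.43, so the distance is √(dx²+dy²) ≈ 26.13.

≈ 26.1 in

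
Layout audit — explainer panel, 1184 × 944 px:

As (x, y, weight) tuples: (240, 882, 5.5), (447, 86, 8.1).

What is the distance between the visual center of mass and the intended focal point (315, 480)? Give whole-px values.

≈ 87 px

Σw = 5.5 + 8.1 = 13.6.
x: (5.5·240 + 8.1·447) / 13.6 = 4940.7 / 13.6 ≈ 363.29
y: (5.5·882 + 8.1·86) / 13.6 = 5547.6 / 13.6 ≈ 407.91
Relative to (315, 480): Δ = (48.29, -72.09); |Δ| = √(48.29² + -72.09²) ≈ 86.77.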